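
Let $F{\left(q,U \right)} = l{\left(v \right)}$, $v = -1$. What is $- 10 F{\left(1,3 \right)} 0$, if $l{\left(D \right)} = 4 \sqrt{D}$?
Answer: $0$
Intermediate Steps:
$F{\left(q,U \right)} = 4 i$ ($F{\left(q,U \right)} = 4 \sqrt{-1} = 4 i$)
$- 10 F{\left(1,3 \right)} 0 = - 10 \cdot 4 i 0 = - 40 i 0 = 0$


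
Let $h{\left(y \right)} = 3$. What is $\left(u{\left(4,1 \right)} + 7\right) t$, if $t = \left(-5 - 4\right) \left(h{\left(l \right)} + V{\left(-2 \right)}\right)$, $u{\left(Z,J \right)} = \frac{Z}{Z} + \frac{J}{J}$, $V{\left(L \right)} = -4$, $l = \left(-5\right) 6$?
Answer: $81$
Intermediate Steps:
$l = -30$
$u{\left(Z,J \right)} = 2$ ($u{\left(Z,J \right)} = 1 + 1 = 2$)
$t = 9$ ($t = \left(-5 - 4\right) \left(3 - 4\right) = \left(-9\right) \left(-1\right) = 9$)
$\left(u{\left(4,1 \right)} + 7\right) t = \left(2 + 7\right) 9 = 9 \cdot 9 = 81$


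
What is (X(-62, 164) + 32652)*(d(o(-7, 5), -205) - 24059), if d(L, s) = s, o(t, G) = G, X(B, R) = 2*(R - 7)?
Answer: -799887024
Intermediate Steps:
X(B, R) = -14 + 2*R (X(B, R) = 2*(-7 + R) = -14 + 2*R)
(X(-62, 164) + 32652)*(d(o(-7, 5), -205) - 24059) = ((-14 + 2*164) + 32652)*(-205 - 24059) = ((-14 + 328) + 32652)*(-24264) = (314 + 32652)*(-24264) = 32966*(-24264) = -799887024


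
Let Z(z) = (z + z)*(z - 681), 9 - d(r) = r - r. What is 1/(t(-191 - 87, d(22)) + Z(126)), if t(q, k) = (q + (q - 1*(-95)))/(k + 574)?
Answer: -583/81538841 ≈ -7.1500e-6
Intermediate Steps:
d(r) = 9 (d(r) = 9 - (r - r) = 9 - 1*0 = 9 + 0 = 9)
Z(z) = 2*z*(-681 + z) (Z(z) = (2*z)*(-681 + z) = 2*z*(-681 + z))
t(q, k) = (95 + 2*q)/(574 + k) (t(q, k) = (q + (q + 95))/(574 + k) = (q + (95 + q))/(574 + k) = (95 + 2*q)/(574 + k))
1/(t(-191 - 87, d(22)) + Z(126)) = 1/((95 + 2*(-191 - 87))/(574 + 9) + 2*126*(-681 + 126)) = 1/((95 + 2*(-278))/583 + 2*126*(-555)) = 1/((95 - 556)/583 - 139860) = 1/((1/583)*(-461) - 139860) = 1/(-461/583 - 139860) = 1/(-81538841/583) = -583/81538841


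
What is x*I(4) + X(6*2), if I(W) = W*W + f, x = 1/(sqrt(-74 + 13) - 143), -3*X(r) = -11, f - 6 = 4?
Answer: 107228/30765 - 13*I*sqrt(61)/10255 ≈ 3.4854 - 0.0099009*I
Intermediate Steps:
f = 10 (f = 6 + 4 = 10)
X(r) = 11/3 (X(r) = -1/3*(-11) = 11/3)
x = 1/(-143 + I*sqrt(61)) (x = 1/(sqrt(-61) - 143) = 1/(I*sqrt(61) - 143) = 1/(-143 + I*sqrt(61)) ≈ -0.0069722 - 0.0003808*I)
I(W) = 10 + W**2 (I(W) = W*W + 10 = W**2 + 10 = 10 + W**2)
x*I(4) + X(6*2) = (-143/20510 - I*sqrt(61)/20510)*(10 + 4**2) + 11/3 = (-143/20510 - I*sqrt(61)/20510)*(10 + 16) + 11/3 = (-143/20510 - I*sqrt(61)/20510)*26 + 11/3 = (-1859/10255 - 13*I*sqrt(61)/10255) + 11/3 = 107228/30765 - 13*I*sqrt(61)/10255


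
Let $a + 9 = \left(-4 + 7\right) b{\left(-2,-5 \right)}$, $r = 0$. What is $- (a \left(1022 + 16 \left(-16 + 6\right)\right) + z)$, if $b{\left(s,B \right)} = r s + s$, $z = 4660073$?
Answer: $-4647143$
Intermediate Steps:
$b{\left(s,B \right)} = s$ ($b{\left(s,B \right)} = 0 s + s = 0 + s = s$)
$a = -15$ ($a = -9 + \left(-4 + 7\right) \left(-2\right) = -9 + 3 \left(-2\right) = -9 - 6 = -15$)
$- (a \left(1022 + 16 \left(-16 + 6\right)\right) + z) = - (- 15 \left(1022 + 16 \left(-16 + 6\right)\right) + 4660073) = - (- 15 \left(1022 + 16 \left(-10\right)\right) + 4660073) = - (- 15 \left(1022 - 160\right) + 4660073) = - (\left(-15\right) 862 + 4660073) = - (-12930 + 4660073) = \left(-1\right) 4647143 = -4647143$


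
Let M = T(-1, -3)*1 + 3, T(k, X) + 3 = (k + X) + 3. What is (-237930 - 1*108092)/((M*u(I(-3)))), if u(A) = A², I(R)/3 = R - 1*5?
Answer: 173011/288 ≈ 600.73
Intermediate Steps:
T(k, X) = X + k (T(k, X) = -3 + ((k + X) + 3) = -3 + ((X + k) + 3) = -3 + (3 + X + k) = X + k)
I(R) = -15 + 3*R (I(R) = 3*(R - 1*5) = 3*(R - 5) = 3*(-5 + R) = -15 + 3*R)
M = -1 (M = (-3 - 1)*1 + 3 = -4*1 + 3 = -4 + 3 = -1)
(-237930 - 1*108092)/((M*u(I(-3)))) = (-237930 - 1*108092)/((-(-15 + 3*(-3))²)) = (-237930 - 108092)/((-(-15 - 9)²)) = -346022/((-1*(-24)²)) = -346022/((-1*576)) = -346022/(-576) = -346022*(-1/576) = 173011/288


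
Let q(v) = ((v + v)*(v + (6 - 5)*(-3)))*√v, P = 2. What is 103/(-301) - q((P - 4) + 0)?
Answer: -103/301 - 20*I*√2 ≈ -0.34219 - 28.284*I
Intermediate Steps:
q(v) = 2*v^(3/2)*(-3 + v) (q(v) = ((2*v)*(v + 1*(-3)))*√v = ((2*v)*(v - 3))*√v = ((2*v)*(-3 + v))*√v = (2*v*(-3 + v))*√v = 2*v^(3/2)*(-3 + v))
103/(-301) - q((P - 4) + 0) = 103/(-301) - 2*((2 - 4) + 0)^(3/2)*(-3 + ((2 - 4) + 0)) = 103*(-1/301) - 2*(-2 + 0)^(3/2)*(-3 + (-2 + 0)) = -103/301 - 2*(-2)^(3/2)*(-3 - 2) = -103/301 - 2*(-2*I*√2)*(-5) = -103/301 - 20*I*√2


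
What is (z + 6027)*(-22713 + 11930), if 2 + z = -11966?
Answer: 64061803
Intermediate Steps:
z = -11968 (z = -2 - 11966 = -11968)
(z + 6027)*(-22713 + 11930) = (-11968 + 6027)*(-22713 + 11930) = -5941*(-10783) = 64061803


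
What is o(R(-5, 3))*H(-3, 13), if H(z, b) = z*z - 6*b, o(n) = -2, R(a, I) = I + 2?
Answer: 138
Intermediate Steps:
R(a, I) = 2 + I
H(z, b) = z² - 6*b
o(R(-5, 3))*H(-3, 13) = -2*((-3)² - 6*13) = -2*(9 - 78) = -2*(-69) = 138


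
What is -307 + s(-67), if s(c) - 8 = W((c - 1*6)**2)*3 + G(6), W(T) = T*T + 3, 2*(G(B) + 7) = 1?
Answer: 170388853/2 ≈ 8.5194e+7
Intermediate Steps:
G(B) = -13/2 (G(B) = -7 + (1/2)*1 = -7 + 1/2 = -13/2)
W(T) = 3 + T**2 (W(T) = T**2 + 3 = 3 + T**2)
s(c) = 21/2 + 3*(-6 + c)**4 (s(c) = 8 + ((3 + ((c - 1*6)**2)**2)*3 - 13/2) = 8 + ((3 + ((c - 6)**2)**2)*3 - 13/2) = 8 + ((3 + ((-6 + c)**2)**2)*3 - 13/2) = 8 + ((3 + (-6 + c)**4)*3 - 13/2) = 8 + ((9 + 3*(-6 + c)**4) - 13/2) = 8 + (5/2 + 3*(-6 + c)**4) = 21/2 + 3*(-6 + c)**4)
-307 + s(-67) = -307 + (21/2 + 3*(-6 - 67)**4) = -307 + (21/2 + 3*(-73)**4) = -307 + (21/2 + 3*28398241) = -307 + (21/2 + 85194723) = -307 + 170389467/2 = 170388853/2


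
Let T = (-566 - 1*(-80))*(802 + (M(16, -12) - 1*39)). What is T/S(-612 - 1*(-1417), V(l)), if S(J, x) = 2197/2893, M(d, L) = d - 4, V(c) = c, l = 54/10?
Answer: -1089648450/2197 ≈ -4.9597e+5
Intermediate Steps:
l = 27/5 (l = 54*(⅒) = 27/5 ≈ 5.4000)
M(d, L) = -4 + d
S(J, x) = 2197/2893 (S(J, x) = 2197*(1/2893) = 2197/2893)
T = -376650 (T = (-566 - 1*(-80))*(802 + ((-4 + 16) - 1*39)) = (-566 + 80)*(802 + (12 - 39)) = -486*(802 - 27) = -486*775 = -376650)
T/S(-612 - 1*(-1417), V(l)) = -376650/2197/2893 = -376650*2893/2197 = -1089648450/2197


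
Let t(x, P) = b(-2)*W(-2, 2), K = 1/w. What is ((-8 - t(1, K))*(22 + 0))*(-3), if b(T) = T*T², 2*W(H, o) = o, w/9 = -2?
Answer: 0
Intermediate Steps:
w = -18 (w = 9*(-2) = -18)
W(H, o) = o/2
b(T) = T³
K = -1/18 (K = 1/(-18) = -1/18 ≈ -0.055556)
t(x, P) = -8 (t(x, P) = (-2)³*((½)*2) = -8*1 = -8)
((-8 - t(1, K))*(22 + 0))*(-3) = ((-8 - 1*(-8))*(22 + 0))*(-3) = ((-8 + 8)*22)*(-3) = (0*22)*(-3) = 0*(-3) = 0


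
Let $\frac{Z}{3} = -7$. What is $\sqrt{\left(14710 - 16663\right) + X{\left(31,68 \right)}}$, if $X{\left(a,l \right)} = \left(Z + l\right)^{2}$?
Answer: $16$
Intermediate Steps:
$Z = -21$ ($Z = 3 \left(-7\right) = -21$)
$X{\left(a,l \right)} = \left(-21 + l\right)^{2}$
$\sqrt{\left(14710 - 16663\right) + X{\left(31,68 \right)}} = \sqrt{\left(14710 - 16663\right) + \left(-21 + 68\right)^{2}} = \sqrt{-1953 + 47^{2}} = \sqrt{-1953 + 2209} = \sqrt{256} = 16$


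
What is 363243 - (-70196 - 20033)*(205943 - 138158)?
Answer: 6116536008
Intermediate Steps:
363243 - (-70196 - 20033)*(205943 - 138158) = 363243 - (-90229)*67785 = 363243 - 1*(-6116172765) = 363243 + 6116172765 = 6116536008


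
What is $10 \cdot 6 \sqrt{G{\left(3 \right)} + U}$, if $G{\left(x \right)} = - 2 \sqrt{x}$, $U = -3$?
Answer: $60 \sqrt{-3 - 2 \sqrt{3}} \approx 152.55 i$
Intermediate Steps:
$10 \cdot 6 \sqrt{G{\left(3 \right)} + U} = 10 \cdot 6 \sqrt{- 2 \sqrt{3} - 3} = 60 \sqrt{-3 - 2 \sqrt{3}}$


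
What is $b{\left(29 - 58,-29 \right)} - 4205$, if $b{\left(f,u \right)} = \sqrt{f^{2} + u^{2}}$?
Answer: $-4205 + 29 \sqrt{2} \approx -4164.0$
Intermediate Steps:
$b{\left(29 - 58,-29 \right)} - 4205 = \sqrt{\left(29 - 58\right)^{2} + \left(-29\right)^{2}} - 4205 = \sqrt{\left(-29\right)^{2} + 841} - 4205 = \sqrt{841 + 841} - 4205 = \sqrt{1682} - 4205 = 29 \sqrt{2} - 4205 = -4205 + 29 \sqrt{2}$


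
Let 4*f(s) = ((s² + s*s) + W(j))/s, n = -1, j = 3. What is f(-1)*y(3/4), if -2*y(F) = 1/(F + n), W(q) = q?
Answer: -5/2 ≈ -2.5000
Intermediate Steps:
f(s) = (3 + 2*s²)/(4*s) (f(s) = (((s² + s*s) + 3)/s)/4 = (((s² + s²) + 3)/s)/4 = ((2*s² + 3)/s)/4 = ((3 + 2*s²)/s)/4 = (3 + 2*s²)/(4*s))
y(F) = -1/(2*(-1 + F)) (y(F) = -1/(2*(F - 1)) = -1/(2*(-1 + F)))
f(-1)*y(3/4) = ((½)*(-1) + (¾)/(-1))*(-1/(-2 + 2*(3/4))) = (-½ + (¾)*(-1))*(-1/(-2 + 2*(3*(¼)))) = (-½ - ¾)*(-1/(-2 + 2*(¾))) = -(-5)/(4*(-2 + 3/2)) = -(-5)/(4*(-½)) = -(-5)*(-2)/4 = -5/4*2 = -5/2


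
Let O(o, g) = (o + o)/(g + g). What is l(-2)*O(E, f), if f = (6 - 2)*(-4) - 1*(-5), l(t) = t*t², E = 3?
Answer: 24/11 ≈ 2.1818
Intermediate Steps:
l(t) = t³
f = -11 (f = 4*(-4) + 5 = -16 + 5 = -11)
O(o, g) = o/g (O(o, g) = (2*o)/((2*g)) = (2*o)*(1/(2*g)) = o/g)
l(-2)*O(E, f) = (-2)³*(3/(-11)) = -24*(-1)/11 = -8*(-3/11) = 24/11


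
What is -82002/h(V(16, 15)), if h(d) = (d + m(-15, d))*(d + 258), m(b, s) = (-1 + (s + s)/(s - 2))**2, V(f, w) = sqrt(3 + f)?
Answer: 1826061537/73478989 - 872132271*sqrt(19)/73478989 ≈ -26.885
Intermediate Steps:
m(b, s) = (-1 + 2*s/(-2 + s))**2 (m(b, s) = (-1 + (2*s)/(-2 + s))**2 = (-1 + 2*s/(-2 + s))**2)
h(d) = (258 + d)*(d + (2 + d)**2/(-2 + d)**2) (h(d) = (d + (2 + d)**2/(-2 + d)**2)*(d + 258) = (d + (2 + d)**2/(-2 + d)**2)*(258 + d) = (258 + d)*(d + (2 + d)**2/(-2 + d)**2))
-82002/h(V(16, 15)) = -82002*(4 + (sqrt(3 + 16))**2 - 4*sqrt(3 + 16))/(1032 + (sqrt(3 + 16))**4 - 766*(sqrt(3 + 16))**2 + 255*(sqrt(3 + 16))**3 + 2068*sqrt(3 + 16)) = -82002*(4 + (sqrt(19))**2 - 4*sqrt(19))/(1032 + (sqrt(19))**4 - 766*(sqrt(19))**2 + 255*(sqrt(19))**3 + 2068*sqrt(19)) = -82002*(4 + 19 - 4*sqrt(19))/(1032 + 361 - 766*19 + 255*(19*sqrt(19)) + 2068*sqrt(19)) = -82002*(23 - 4*sqrt(19))/(1032 + 361 - 14554 + 4845*sqrt(19) + 2068*sqrt(19)) = -82002*(23 - 4*sqrt(19))/(-13161 + 6913*sqrt(19))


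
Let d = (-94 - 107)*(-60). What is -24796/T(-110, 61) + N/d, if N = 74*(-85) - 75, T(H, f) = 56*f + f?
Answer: -319573/41724 ≈ -7.6592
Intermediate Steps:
T(H, f) = 57*f
N = -6365 (N = -6290 - 75 = -6365)
d = 12060 (d = -201*(-60) = 12060)
-24796/T(-110, 61) + N/d = -24796/(57*61) - 6365/12060 = -24796/3477 - 6365*1/12060 = -24796*1/3477 - 19/36 = -24796/3477 - 19/36 = -319573/41724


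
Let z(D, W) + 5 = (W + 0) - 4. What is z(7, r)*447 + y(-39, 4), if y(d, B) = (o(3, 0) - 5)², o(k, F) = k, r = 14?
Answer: 2239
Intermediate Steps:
z(D, W) = -9 + W (z(D, W) = -5 + ((W + 0) - 4) = -5 + (W - 4) = -5 + (-4 + W) = -9 + W)
y(d, B) = 4 (y(d, B) = (3 - 5)² = (-2)² = 4)
z(7, r)*447 + y(-39, 4) = (-9 + 14)*447 + 4 = 5*447 + 4 = 2235 + 4 = 2239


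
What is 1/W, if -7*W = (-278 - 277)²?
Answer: -7/308025 ≈ -2.2725e-5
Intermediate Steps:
W = -308025/7 (W = -(-278 - 277)²/7 = -⅐*(-555)² = -⅐*308025 = -308025/7 ≈ -44004.)
1/W = 1/(-308025/7) = -7/308025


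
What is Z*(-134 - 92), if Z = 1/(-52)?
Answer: 113/26 ≈ 4.3462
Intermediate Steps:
Z = -1/52 ≈ -0.019231
Z*(-134 - 92) = -(-134 - 92)/52 = -1/52*(-226) = 113/26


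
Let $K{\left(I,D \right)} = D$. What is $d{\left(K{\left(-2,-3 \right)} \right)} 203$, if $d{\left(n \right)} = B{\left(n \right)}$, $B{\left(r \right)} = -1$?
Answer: $-203$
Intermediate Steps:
$d{\left(n \right)} = -1$
$d{\left(K{\left(-2,-3 \right)} \right)} 203 = \left(-1\right) 203 = -203$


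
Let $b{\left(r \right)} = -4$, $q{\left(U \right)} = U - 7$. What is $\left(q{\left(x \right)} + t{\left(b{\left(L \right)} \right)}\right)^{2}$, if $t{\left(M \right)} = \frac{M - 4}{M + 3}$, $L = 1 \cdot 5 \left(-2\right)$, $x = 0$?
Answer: $1$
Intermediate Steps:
$q{\left(U \right)} = -7 + U$ ($q{\left(U \right)} = U - 7 = -7 + U$)
$L = -10$ ($L = 5 \left(-2\right) = -10$)
$t{\left(M \right)} = \frac{-4 + M}{3 + M}$
$\left(q{\left(x \right)} + t{\left(b{\left(L \right)} \right)}\right)^{2} = \left(\left(-7 + 0\right) + \frac{-4 - 4}{3 - 4}\right)^{2} = \left(-7 + \frac{1}{-1} \left(-8\right)\right)^{2} = \left(-7 - -8\right)^{2} = \left(-7 + 8\right)^{2} = 1^{2} = 1$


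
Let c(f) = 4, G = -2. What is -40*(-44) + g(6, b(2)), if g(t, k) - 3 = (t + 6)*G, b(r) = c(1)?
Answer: 1739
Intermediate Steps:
b(r) = 4
g(t, k) = -9 - 2*t (g(t, k) = 3 + (t + 6)*(-2) = 3 + (6 + t)*(-2) = 3 + (-12 - 2*t) = -9 - 2*t)
-40*(-44) + g(6, b(2)) = -40*(-44) + (-9 - 2*6) = 1760 + (-9 - 12) = 1760 - 21 = 1739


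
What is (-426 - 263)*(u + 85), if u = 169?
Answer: -175006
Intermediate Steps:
(-426 - 263)*(u + 85) = (-426 - 263)*(169 + 85) = -689*254 = -175006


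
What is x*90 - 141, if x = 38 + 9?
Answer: 4089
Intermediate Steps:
x = 47
x*90 - 141 = 47*90 - 141 = 4230 - 141 = 4089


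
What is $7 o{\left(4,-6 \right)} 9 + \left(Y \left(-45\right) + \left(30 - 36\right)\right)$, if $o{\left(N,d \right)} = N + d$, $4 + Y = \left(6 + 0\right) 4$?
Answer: $-1032$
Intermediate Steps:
$Y = 20$ ($Y = -4 + \left(6 + 0\right) 4 = -4 + 6 \cdot 4 = -4 + 24 = 20$)
$7 o{\left(4,-6 \right)} 9 + \left(Y \left(-45\right) + \left(30 - 36\right)\right) = 7 \left(4 - 6\right) 9 + \left(20 \left(-45\right) + \left(30 - 36\right)\right) = 7 \left(-2\right) 9 - 906 = \left(-14\right) 9 - 906 = -126 - 906 = -1032$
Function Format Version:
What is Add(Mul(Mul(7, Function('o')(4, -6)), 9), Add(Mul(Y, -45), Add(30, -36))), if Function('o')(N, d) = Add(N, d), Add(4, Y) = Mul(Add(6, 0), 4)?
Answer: -1032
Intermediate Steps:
Y = 20 (Y = Add(-4, Mul(Add(6, 0), 4)) = Add(-4, Mul(6, 4)) = Add(-4, 24) = 20)
Add(Mul(Mul(7, Function('o')(4, -6)), 9), Add(Mul(Y, -45), Add(30, -36))) = Add(Mul(Mul(7, Add(4, -6)), 9), Add(Mul(20, -45), Add(30, -36))) = Add(Mul(Mul(7, -2), 9), Add(-900, -6)) = Add(Mul(-14, 9), -906) = Add(-126, -906) = -1032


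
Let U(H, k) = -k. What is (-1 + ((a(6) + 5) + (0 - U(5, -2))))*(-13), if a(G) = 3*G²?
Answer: -1430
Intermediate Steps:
(-1 + ((a(6) + 5) + (0 - U(5, -2))))*(-13) = (-1 + ((3*6² + 5) + (0 - (-1)*(-2))))*(-13) = (-1 + ((3*36 + 5) + (0 - 1*2)))*(-13) = (-1 + ((108 + 5) + (0 - 2)))*(-13) = (-1 + (113 - 2))*(-13) = (-1 + 111)*(-13) = 110*(-13) = -1430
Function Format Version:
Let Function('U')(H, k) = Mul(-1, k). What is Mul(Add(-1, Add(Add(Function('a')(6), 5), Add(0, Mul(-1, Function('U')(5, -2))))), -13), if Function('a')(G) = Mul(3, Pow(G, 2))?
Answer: -1430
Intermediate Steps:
Mul(Add(-1, Add(Add(Function('a')(6), 5), Add(0, Mul(-1, Function('U')(5, -2))))), -13) = Mul(Add(-1, Add(Add(Mul(3, Pow(6, 2)), 5), Add(0, Mul(-1, Mul(-1, -2))))), -13) = Mul(Add(-1, Add(Add(Mul(3, 36), 5), Add(0, Mul(-1, 2)))), -13) = Mul(Add(-1, Add(Add(108, 5), Add(0, -2))), -13) = Mul(Add(-1, Add(113, -2)), -13) = Mul(Add(-1, 111), -13) = Mul(110, -13) = -1430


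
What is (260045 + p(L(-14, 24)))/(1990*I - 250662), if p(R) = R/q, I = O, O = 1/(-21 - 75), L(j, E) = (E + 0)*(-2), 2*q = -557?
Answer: -6952567728/6702253447 ≈ -1.0373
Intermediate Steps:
q = -557/2 (q = (½)*(-557) = -557/2 ≈ -278.50)
L(j, E) = -2*E (L(j, E) = E*(-2) = -2*E)
O = -1/96 (O = 1/(-96) = -1/96 ≈ -0.010417)
I = -1/96 ≈ -0.010417
p(R) = -2*R/557 (p(R) = R/(-557/2) = R*(-2/557) = -2*R/557)
(260045 + p(L(-14, 24)))/(1990*I - 250662) = (260045 - (-4)*24/557)/(1990*(-1/96) - 250662) = (260045 - 2/557*(-48))/(-995/48 - 250662) = (260045 + 96/557)/(-12032771/48) = (144845161/557)*(-48/12032771) = -6952567728/6702253447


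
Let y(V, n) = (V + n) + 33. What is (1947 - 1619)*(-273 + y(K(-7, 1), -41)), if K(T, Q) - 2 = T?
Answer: -93808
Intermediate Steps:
K(T, Q) = 2 + T
y(V, n) = 33 + V + n
(1947 - 1619)*(-273 + y(K(-7, 1), -41)) = (1947 - 1619)*(-273 + (33 + (2 - 7) - 41)) = 328*(-273 + (33 - 5 - 41)) = 328*(-273 - 13) = 328*(-286) = -93808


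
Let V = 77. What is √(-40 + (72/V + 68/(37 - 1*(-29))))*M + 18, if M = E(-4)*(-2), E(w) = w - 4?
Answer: 18 + 16*I*√2029566/231 ≈ 18.0 + 98.676*I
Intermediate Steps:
E(w) = -4 + w
M = 16 (M = (-4 - 4)*(-2) = -8*(-2) = 16)
√(-40 + (72/V + 68/(37 - 1*(-29))))*M + 18 = √(-40 + (72/77 + 68/(37 - 1*(-29))))*16 + 18 = √(-40 + (72*(1/77) + 68/(37 + 29)))*16 + 18 = √(-40 + (72/77 + 68/66))*16 + 18 = √(-40 + (72/77 + 68*(1/66)))*16 + 18 = √(-40 + (72/77 + 34/33))*16 + 18 = √(-40 + 454/231)*16 + 18 = √(-8786/231)*16 + 18 = (I*√2029566/231)*16 + 18 = 16*I*√2029566/231 + 18 = 18 + 16*I*√2029566/231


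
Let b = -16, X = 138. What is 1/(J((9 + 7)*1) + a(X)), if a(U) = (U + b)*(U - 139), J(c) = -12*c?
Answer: -1/314 ≈ -0.0031847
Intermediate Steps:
a(U) = (-139 + U)*(-16 + U) (a(U) = (U - 16)*(U - 139) = (-16 + U)*(-139 + U) = (-139 + U)*(-16 + U))
1/(J((9 + 7)*1) + a(X)) = 1/(-12*(9 + 7) + (2224 + 138² - 155*138)) = 1/(-192 + (2224 + 19044 - 21390)) = 1/(-12*16 - 122) = 1/(-192 - 122) = 1/(-314) = -1/314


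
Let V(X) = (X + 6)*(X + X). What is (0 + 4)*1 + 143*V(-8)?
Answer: 4580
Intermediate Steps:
V(X) = 2*X*(6 + X) (V(X) = (6 + X)*(2*X) = 2*X*(6 + X))
(0 + 4)*1 + 143*V(-8) = (0 + 4)*1 + 143*(2*(-8)*(6 - 8)) = 4*1 + 143*(2*(-8)*(-2)) = 4 + 143*32 = 4 + 4576 = 4580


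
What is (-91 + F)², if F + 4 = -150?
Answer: 60025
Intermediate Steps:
F = -154 (F = -4 - 150 = -154)
(-91 + F)² = (-91 - 154)² = (-245)² = 60025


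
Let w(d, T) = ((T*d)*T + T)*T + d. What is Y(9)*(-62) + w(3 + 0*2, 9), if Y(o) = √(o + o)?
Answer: 2271 - 186*√2 ≈ 2008.0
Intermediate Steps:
w(d, T) = d + T*(T + d*T²) (w(d, T) = (d*T² + T)*T + d = (T + d*T²)*T + d = T*(T + d*T²) + d = d + T*(T + d*T²))
Y(o) = √2*√o (Y(o) = √(2*o) = √2*√o)
Y(9)*(-62) + w(3 + 0*2, 9) = (√2*√9)*(-62) + ((3 + 0*2) + 9² + (3 + 0*2)*9³) = (√2*3)*(-62) + ((3 + 0) + 81 + (3 + 0)*729) = (3*√2)*(-62) + (3 + 81 + 3*729) = -186*√2 + (3 + 81 + 2187) = -186*√2 + 2271 = 2271 - 186*√2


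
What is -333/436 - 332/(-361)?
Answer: 24539/157396 ≈ 0.15591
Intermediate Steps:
-333/436 - 332/(-361) = -333*1/436 - 332*(-1/361) = -333/436 + 332/361 = 24539/157396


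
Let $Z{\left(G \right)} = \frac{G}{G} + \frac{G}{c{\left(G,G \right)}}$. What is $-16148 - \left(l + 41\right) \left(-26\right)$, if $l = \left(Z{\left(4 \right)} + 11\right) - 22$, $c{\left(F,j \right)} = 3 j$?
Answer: $- \frac{46000}{3} \approx -15333.0$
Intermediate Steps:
$Z{\left(G \right)} = \frac{4}{3}$ ($Z{\left(G \right)} = \frac{G}{G} + \frac{G}{3 G} = 1 + G \frac{1}{3 G} = 1 + \frac{1}{3} = \frac{4}{3}$)
$l = - \frac{29}{3}$ ($l = \left(\frac{4}{3} + 11\right) - 22 = \frac{37}{3} - 22 = - \frac{29}{3} \approx -9.6667$)
$-16148 - \left(l + 41\right) \left(-26\right) = -16148 - \left(- \frac{29}{3} + 41\right) \left(-26\right) = -16148 - \frac{94}{3} \left(-26\right) = -16148 - - \frac{2444}{3} = -16148 + \frac{2444}{3} = - \frac{46000}{3}$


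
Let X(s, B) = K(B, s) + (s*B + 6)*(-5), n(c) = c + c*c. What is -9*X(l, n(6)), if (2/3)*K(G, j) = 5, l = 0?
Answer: 405/2 ≈ 202.50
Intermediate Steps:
K(G, j) = 15/2 (K(G, j) = (3/2)*5 = 15/2)
n(c) = c + c**2
X(s, B) = -45/2 - 5*B*s (X(s, B) = 15/2 + (s*B + 6)*(-5) = 15/2 + (B*s + 6)*(-5) = 15/2 + (6 + B*s)*(-5) = 15/2 + (-30 - 5*B*s) = -45/2 - 5*B*s)
-9*X(l, n(6)) = -9*(-45/2 - 5*6*(1 + 6)*0) = -9*(-45/2 - 5*6*7*0) = -9*(-45/2 - 5*42*0) = -9*(-45/2 + 0) = -9*(-45/2) = 405/2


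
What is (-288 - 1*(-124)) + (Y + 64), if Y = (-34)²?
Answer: 1056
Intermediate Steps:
Y = 1156
(-288 - 1*(-124)) + (Y + 64) = (-288 - 1*(-124)) + (1156 + 64) = (-288 + 124) + 1220 = -164 + 1220 = 1056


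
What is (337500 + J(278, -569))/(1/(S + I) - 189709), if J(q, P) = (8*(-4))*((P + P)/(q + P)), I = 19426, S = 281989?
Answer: -14795872179430/8319855613047 ≈ -1.7784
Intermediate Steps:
J(q, P) = -64*P/(P + q) (J(q, P) = -32*2*P/(P + q) = -64*P/(P + q))
(337500 + J(278, -569))/(1/(S + I) - 189709) = (337500 - 64*(-569)/(-569 + 278))/(1/(281989 + 19426) - 189709) = (337500 - 64*(-569)/(-291))/(1/301415 - 189709) = (337500 - 64*(-569)*(-1/291))/(1/301415 - 189709) = (337500 - 36416/291)/(-57181138234/301415) = (98176084/291)*(-301415/57181138234) = -14795872179430/8319855613047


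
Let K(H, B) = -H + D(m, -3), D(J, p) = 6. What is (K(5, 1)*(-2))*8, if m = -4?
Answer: -16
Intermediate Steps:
K(H, B) = 6 - H (K(H, B) = -H + 6 = 6 - H)
(K(5, 1)*(-2))*8 = ((6 - 1*5)*(-2))*8 = ((6 - 5)*(-2))*8 = (1*(-2))*8 = -2*8 = -16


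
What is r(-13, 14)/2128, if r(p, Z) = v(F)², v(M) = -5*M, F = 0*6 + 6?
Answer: 225/532 ≈ 0.42293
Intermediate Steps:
F = 6 (F = 0 + 6 = 6)
r(p, Z) = 900 (r(p, Z) = (-5*6)² = (-30)² = 900)
r(-13, 14)/2128 = 900/2128 = 900*(1/2128) = 225/532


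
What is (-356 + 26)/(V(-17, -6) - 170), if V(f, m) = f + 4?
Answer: 110/61 ≈ 1.8033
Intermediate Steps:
V(f, m) = 4 + f
(-356 + 26)/(V(-17, -6) - 170) = (-356 + 26)/((4 - 17) - 170) = -330/(-13 - 170) = -330/(-183) = -330*(-1/183) = 110/61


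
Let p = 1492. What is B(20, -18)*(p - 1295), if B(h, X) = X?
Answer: -3546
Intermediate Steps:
B(20, -18)*(p - 1295) = -18*(1492 - 1295) = -18*197 = -3546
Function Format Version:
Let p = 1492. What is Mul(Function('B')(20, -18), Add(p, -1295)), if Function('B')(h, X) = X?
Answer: -3546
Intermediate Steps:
Mul(Function('B')(20, -18), Add(p, -1295)) = Mul(-18, Add(1492, -1295)) = Mul(-18, 197) = -3546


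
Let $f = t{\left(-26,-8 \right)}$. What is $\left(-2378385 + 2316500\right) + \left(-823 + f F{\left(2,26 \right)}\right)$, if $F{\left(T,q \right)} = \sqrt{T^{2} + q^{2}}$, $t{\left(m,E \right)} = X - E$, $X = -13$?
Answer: $-62708 - 10 \sqrt{170} \approx -62838.0$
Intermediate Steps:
$t{\left(m,E \right)} = -13 - E$
$f = -5$ ($f = -13 - -8 = -13 + 8 = -5$)
$\left(-2378385 + 2316500\right) + \left(-823 + f F{\left(2,26 \right)}\right) = \left(-2378385 + 2316500\right) - \left(823 + 5 \sqrt{2^{2} + 26^{2}}\right) = -61885 - \left(823 + 5 \sqrt{4 + 676}\right) = -61885 - \left(823 + 5 \sqrt{680}\right) = -61885 - \left(823 + 5 \cdot 2 \sqrt{170}\right) = -61885 - \left(823 + 10 \sqrt{170}\right) = -62708 - 10 \sqrt{170}$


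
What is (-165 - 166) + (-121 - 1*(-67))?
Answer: -385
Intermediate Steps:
(-165 - 166) + (-121 - 1*(-67)) = -331 + (-121 + 67) = -331 - 54 = -385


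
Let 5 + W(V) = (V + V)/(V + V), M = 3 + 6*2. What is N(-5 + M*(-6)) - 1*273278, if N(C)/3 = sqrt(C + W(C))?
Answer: -273278 + 9*I*sqrt(11) ≈ -2.7328e+5 + 29.85*I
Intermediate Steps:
M = 15 (M = 3 + 12 = 15)
W(V) = -4 (W(V) = -5 + (V + V)/(V + V) = -5 + (2*V)/((2*V)) = -5 + (2*V)*(1/(2*V)) = -5 + 1 = -4)
N(C) = 3*sqrt(-4 + C) (N(C) = 3*sqrt(C - 4) = 3*sqrt(-4 + C))
N(-5 + M*(-6)) - 1*273278 = 3*sqrt(-4 + (-5 + 15*(-6))) - 1*273278 = 3*sqrt(-4 + (-5 - 90)) - 273278 = 3*sqrt(-4 - 95) - 273278 = 3*sqrt(-99) - 273278 = 3*(3*I*sqrt(11)) - 273278 = 9*I*sqrt(11) - 273278 = -273278 + 9*I*sqrt(11)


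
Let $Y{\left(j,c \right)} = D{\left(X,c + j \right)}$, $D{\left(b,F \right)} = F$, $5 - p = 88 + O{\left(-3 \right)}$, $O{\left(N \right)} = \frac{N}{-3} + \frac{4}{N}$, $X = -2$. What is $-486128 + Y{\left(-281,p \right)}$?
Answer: $- \frac{1459475}{3} \approx -4.8649 \cdot 10^{5}$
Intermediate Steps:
$O{\left(N \right)} = \frac{4}{N} - \frac{N}{3}$ ($O{\left(N \right)} = N \left(- \frac{1}{3}\right) + \frac{4}{N} = - \frac{N}{3} + \frac{4}{N} = \frac{4}{N} - \frac{N}{3}$)
$p = - \frac{248}{3}$ ($p = 5 - \left(88 + \left(\frac{4}{-3} - -1\right)\right) = 5 - \left(88 + \left(4 \left(- \frac{1}{3}\right) + 1\right)\right) = 5 - \left(88 + \left(- \frac{4}{3} + 1\right)\right) = 5 - \left(88 - \frac{1}{3}\right) = 5 - \frac{263}{3} = - \frac{248}{3} \approx -82.667$)
$Y{\left(j,c \right)} = c + j$
$-486128 + Y{\left(-281,p \right)} = -486128 - \frac{1091}{3} = - \frac{1459475}{3}$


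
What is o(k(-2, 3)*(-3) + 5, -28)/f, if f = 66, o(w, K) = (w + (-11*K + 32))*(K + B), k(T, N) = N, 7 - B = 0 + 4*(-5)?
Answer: -56/11 ≈ -5.0909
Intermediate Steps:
B = 27 (B = 7 - (0 + 4*(-5)) = 7 - (0 - 20) = 7 - 1*(-20) = 7 + 20 = 27)
o(w, K) = (27 + K)*(32 + w - 11*K) (o(w, K) = (w + (-11*K + 32))*(K + 27) = (w + (32 - 11*K))*(27 + K) = (32 + w - 11*K)*(27 + K) = (27 + K)*(32 + w - 11*K))
o(k(-2, 3)*(-3) + 5, -28)/f = (864 - 265*(-28) - 11*(-28)² + 27*(3*(-3) + 5) - 28*(3*(-3) + 5))/66 = (864 + 7420 - 11*784 + 27*(-9 + 5) - 28*(-9 + 5))*(1/66) = (864 + 7420 - 8624 + 27*(-4) - 28*(-4))*(1/66) = (864 + 7420 - 8624 - 108 + 112)*(1/66) = -336*1/66 = -56/11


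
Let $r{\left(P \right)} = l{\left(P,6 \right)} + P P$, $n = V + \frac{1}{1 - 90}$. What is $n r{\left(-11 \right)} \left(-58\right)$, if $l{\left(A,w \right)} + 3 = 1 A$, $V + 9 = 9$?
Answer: $\frac{6206}{89} \approx 69.73$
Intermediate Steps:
$V = 0$ ($V = -9 + 9 = 0$)
$l{\left(A,w \right)} = -3 + A$ ($l{\left(A,w \right)} = -3 + 1 A = -3 + A$)
$n = - \frac{1}{89}$ ($n = 0 + \frac{1}{1 - 90} = 0 + \frac{1}{-89} = 0 - \frac{1}{89} = - \frac{1}{89} \approx -0.011236$)
$r{\left(P \right)} = -3 + P + P^{2}$ ($r{\left(P \right)} = \left(-3 + P\right) + P P = \left(-3 + P\right) + P^{2} = -3 + P + P^{2}$)
$n r{\left(-11 \right)} \left(-58\right) = - \frac{-3 - 11 + \left(-11\right)^{2}}{89} \left(-58\right) = - \frac{-3 - 11 + 121}{89} \left(-58\right) = \left(- \frac{1}{89}\right) 107 \left(-58\right) = \left(- \frac{107}{89}\right) \left(-58\right) = \frac{6206}{89}$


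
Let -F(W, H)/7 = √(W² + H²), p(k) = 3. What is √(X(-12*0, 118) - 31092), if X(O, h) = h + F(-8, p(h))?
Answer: √(-30974 - 7*√73) ≈ 176.16*I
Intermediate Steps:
F(W, H) = -7*√(H² + W²) (F(W, H) = -7*√(W² + H²) = -7*√(H² + W²))
X(O, h) = h - 7*√73 (X(O, h) = h - 7*√(3² + (-8)²) = h - 7*√(9 + 64) = h - 7*√73)
√(X(-12*0, 118) - 31092) = √((118 - 7*√73) - 31092) = √(-30974 - 7*√73)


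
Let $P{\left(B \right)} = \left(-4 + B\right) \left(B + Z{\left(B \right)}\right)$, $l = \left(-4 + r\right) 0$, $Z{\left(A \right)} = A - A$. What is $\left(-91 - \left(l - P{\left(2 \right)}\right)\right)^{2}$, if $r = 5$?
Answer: $9025$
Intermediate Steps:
$Z{\left(A \right)} = 0$
$l = 0$ ($l = \left(-4 + 5\right) 0 = 1 \cdot 0 = 0$)
$P{\left(B \right)} = B \left(-4 + B\right)$ ($P{\left(B \right)} = \left(-4 + B\right) \left(B + 0\right) = \left(-4 + B\right) B = B \left(-4 + B\right)$)
$\left(-91 - \left(l - P{\left(2 \right)}\right)\right)^{2} = \left(-91 + \left(2 \left(-4 + 2\right) - 0\right)\right)^{2} = \left(-91 + \left(2 \left(-2\right) + 0\right)\right)^{2} = \left(-91 + \left(-4 + 0\right)\right)^{2} = \left(-91 - 4\right)^{2} = \left(-95\right)^{2} = 9025$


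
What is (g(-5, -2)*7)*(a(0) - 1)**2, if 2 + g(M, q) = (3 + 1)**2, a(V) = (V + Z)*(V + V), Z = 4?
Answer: 98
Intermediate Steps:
a(V) = 2*V*(4 + V) (a(V) = (V + 4)*(V + V) = (4 + V)*(2*V) = 2*V*(4 + V))
g(M, q) = 14 (g(M, q) = -2 + (3 + 1)**2 = -2 + 4**2 = -2 + 16 = 14)
(g(-5, -2)*7)*(a(0) - 1)**2 = (14*7)*(2*0*(4 + 0) - 1)**2 = 98*(2*0*4 - 1)**2 = 98*(0 - 1)**2 = 98*(-1)**2 = 98*1 = 98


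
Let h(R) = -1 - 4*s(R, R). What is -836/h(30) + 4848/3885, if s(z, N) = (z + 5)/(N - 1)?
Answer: 31669084/218855 ≈ 144.70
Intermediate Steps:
s(z, N) = (5 + z)/(-1 + N)
h(R) = -1 - 4*(5 + R)/(-1 + R)
-836/h(30) + 4848/3885 = -836*(-1 + 30)/(-19 - 5*30) + 4848/3885 = -836*29/(-19 - 150) + 4848*(1/3885) = -836/((1/29)*(-169)) + 1616/1295 = -836/(-169/29) + 1616/1295 = -836*(-29/169) + 1616/1295 = 24244/169 + 1616/1295 = 31669084/218855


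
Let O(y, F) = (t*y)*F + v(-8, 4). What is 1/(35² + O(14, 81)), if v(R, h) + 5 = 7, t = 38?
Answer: 1/44319 ≈ 2.2564e-5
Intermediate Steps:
v(R, h) = 2 (v(R, h) = -5 + 7 = 2)
O(y, F) = 2 + 38*F*y (O(y, F) = (38*y)*F + 2 = 38*F*y + 2 = 2 + 38*F*y)
1/(35² + O(14, 81)) = 1/(35² + (2 + 38*81*14)) = 1/(1225 + (2 + 43092)) = 1/(1225 + 43094) = 1/44319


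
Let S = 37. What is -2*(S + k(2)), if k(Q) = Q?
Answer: -78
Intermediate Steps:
-2*(S + k(2)) = -2*(37 + 2) = -2*39 = -78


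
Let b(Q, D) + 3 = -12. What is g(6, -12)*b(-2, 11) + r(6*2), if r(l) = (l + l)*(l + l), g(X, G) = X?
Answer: 486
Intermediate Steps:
b(Q, D) = -15 (b(Q, D) = -3 - 12 = -15)
r(l) = 4*l² (r(l) = (2*l)*(2*l) = 4*l²)
g(6, -12)*b(-2, 11) + r(6*2) = 6*(-15) + 4*(6*2)² = -90 + 4*12² = -90 + 4*144 = -90 + 576 = 486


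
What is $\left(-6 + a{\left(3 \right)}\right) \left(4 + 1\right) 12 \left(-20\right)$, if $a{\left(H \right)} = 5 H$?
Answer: $-10800$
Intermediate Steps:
$\left(-6 + a{\left(3 \right)}\right) \left(4 + 1\right) 12 \left(-20\right) = \left(-6 + 5 \cdot 3\right) \left(4 + 1\right) 12 \left(-20\right) = \left(-6 + 15\right) 5 \cdot 12 \left(-20\right) = 9 \cdot 5 \cdot 12 \left(-20\right) = 45 \cdot 12 \left(-20\right) = 540 \left(-20\right) = -10800$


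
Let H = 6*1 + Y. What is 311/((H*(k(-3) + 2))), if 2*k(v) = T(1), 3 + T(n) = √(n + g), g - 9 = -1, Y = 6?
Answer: 311/24 ≈ 12.958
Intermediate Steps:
g = 8 (g = 9 - 1 = 8)
T(n) = -3 + √(8 + n) (T(n) = -3 + √(n + 8) = -3 + √(8 + n))
k(v) = 0 (k(v) = (-3 + √(8 + 1))/2 = (-3 + √9)/2 = (-3 + 3)/2 = (½)*0 = 0)
H = 12 (H = 6*1 + 6 = 6 + 6 = 12)
311/((H*(k(-3) + 2))) = 311/((12*(0 + 2))) = 311/((12*2)) = 311/24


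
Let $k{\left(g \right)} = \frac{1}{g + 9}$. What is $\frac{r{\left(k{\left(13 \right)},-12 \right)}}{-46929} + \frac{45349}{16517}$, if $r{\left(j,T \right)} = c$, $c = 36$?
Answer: $\frac{709196203}{258375431} \approx 2.7448$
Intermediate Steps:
$k{\left(g \right)} = \frac{1}{9 + g}$
$r{\left(j,T \right)} = 36$
$\frac{r{\left(k{\left(13 \right)},-12 \right)}}{-46929} + \frac{45349}{16517} = \frac{36}{-46929} + \frac{45349}{16517} = 36 \left(- \frac{1}{46929}\right) + 45349 \cdot \frac{1}{16517} = - \frac{12}{15643} + \frac{45349}{16517} = \frac{709196203}{258375431}$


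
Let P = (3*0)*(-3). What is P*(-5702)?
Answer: 0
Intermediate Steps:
P = 0 (P = 0*(-3) = 0)
P*(-5702) = 0*(-5702) = 0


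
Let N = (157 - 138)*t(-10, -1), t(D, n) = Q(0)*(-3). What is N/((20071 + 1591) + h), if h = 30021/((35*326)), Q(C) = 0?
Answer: 0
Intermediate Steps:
t(D, n) = 0 (t(D, n) = 0*(-3) = 0)
N = 0 (N = (157 - 138)*0 = 19*0 = 0)
h = 30021/11410 ≈ 2.6311
N/((20071 + 1591) + h) = 0/((20071 + 1591) + 30021/11410) = 0/(21662 + 30021/11410) = 0/(247193441/11410) = 0*(11410/247193441) = 0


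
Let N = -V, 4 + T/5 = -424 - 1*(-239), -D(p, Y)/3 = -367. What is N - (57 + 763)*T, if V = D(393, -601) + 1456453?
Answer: -682654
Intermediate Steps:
D(p, Y) = 1101 (D(p, Y) = -3*(-367) = 1101)
T = -945 (T = -20 + 5*(-424 - 1*(-239)) = -20 + 5*(-424 + 239) = -20 + 5*(-185) = -20 - 925 = -945)
V = 1457554 (V = 1101 + 1456453 = 1457554)
N = -1457554 (N = -1*1457554 = -1457554)
N - (57 + 763)*T = -1457554 - (57 + 763)*(-945) = -1457554 - 820*(-945) = -1457554 - 1*(-774900) = -1457554 + 774900 = -682654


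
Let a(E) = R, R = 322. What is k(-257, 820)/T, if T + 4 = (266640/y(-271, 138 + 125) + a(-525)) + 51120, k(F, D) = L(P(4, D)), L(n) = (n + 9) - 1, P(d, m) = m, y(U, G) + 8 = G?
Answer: 7038/446111 ≈ 0.015776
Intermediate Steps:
y(U, G) = -8 + G
a(E) = 322
L(n) = 8 + n (L(n) = (9 + n) - 1 = 8 + n)
k(F, D) = 8 + D
T = 892222/17 (T = -4 + ((266640/(-8 + (138 + 125)) + 322) + 51120) = -4 + ((266640/(-8 + 263) + 322) + 51120) = -4 + ((266640/255 + 322) + 51120) = -4 + ((266640*(1/255) + 322) + 51120) = -4 + ((17776/17 + 322) + 51120) = -4 + (23250/17 + 51120) = -4 + 892290/17 = 892222/17 ≈ 52484.)
k(-257, 820)/T = (8 + 820)/(892222/17) = 828*(17/892222) = 7038/446111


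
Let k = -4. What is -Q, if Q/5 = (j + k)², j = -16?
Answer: -2000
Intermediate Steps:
Q = 2000 (Q = 5*(-16 - 4)² = 5*(-20)² = 5*400 = 2000)
-Q = -1*2000 = -2000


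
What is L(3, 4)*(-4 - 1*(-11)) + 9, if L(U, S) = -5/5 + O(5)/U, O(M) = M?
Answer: 41/3 ≈ 13.667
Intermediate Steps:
L(U, S) = -1 + 5/U (L(U, S) = -5/5 + 5/U = -5*⅕ + 5/U = -1 + 5/U)
L(3, 4)*(-4 - 1*(-11)) + 9 = ((5 - 1*3)/3)*(-4 - 1*(-11)) + 9 = ((5 - 3)/3)*(-4 + 11) + 9 = ((⅓)*2)*7 + 9 = (⅔)*7 + 9 = 14/3 + 9 = 41/3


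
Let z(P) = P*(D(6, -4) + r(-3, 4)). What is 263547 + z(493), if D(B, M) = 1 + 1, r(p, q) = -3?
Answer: 263054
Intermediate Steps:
D(B, M) = 2
z(P) = -P (z(P) = P*(2 - 3) = P*(-1) = -P)
263547 + z(493) = 263547 - 1*493 = 263547 - 493 = 263054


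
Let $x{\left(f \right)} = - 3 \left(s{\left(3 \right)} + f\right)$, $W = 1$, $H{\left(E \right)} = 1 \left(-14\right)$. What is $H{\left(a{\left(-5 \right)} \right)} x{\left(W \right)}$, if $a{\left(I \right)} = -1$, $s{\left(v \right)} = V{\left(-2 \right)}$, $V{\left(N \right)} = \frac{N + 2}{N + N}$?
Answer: $42$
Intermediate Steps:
$V{\left(N \right)} = \frac{2 + N}{2 N}$
$s{\left(v \right)} = 0$ ($s{\left(v \right)} = \frac{2 - 2}{2 \left(-2\right)} = \frac{1}{2} \left(- \frac{1}{2}\right) 0 = 0$)
$H{\left(E \right)} = -14$
$x{\left(f \right)} = - 3 f$ ($x{\left(f \right)} = - 3 \left(0 + f\right) = - 3 f$)
$H{\left(a{\left(-5 \right)} \right)} x{\left(W \right)} = - 14 \left(\left(-3\right) 1\right) = \left(-14\right) \left(-3\right) = 42$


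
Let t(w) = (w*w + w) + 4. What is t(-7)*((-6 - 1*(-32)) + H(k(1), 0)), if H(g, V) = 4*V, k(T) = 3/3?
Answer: 1196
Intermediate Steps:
k(T) = 1 (k(T) = 3*(1/3) = 1)
t(w) = 4 + w + w**2 (t(w) = (w**2 + w) + 4 = (w + w**2) + 4 = 4 + w + w**2)
t(-7)*((-6 - 1*(-32)) + H(k(1), 0)) = (4 - 7 + (-7)**2)*((-6 - 1*(-32)) + 4*0) = (4 - 7 + 49)*((-6 + 32) + 0) = 46*(26 + 0) = 46*26 = 1196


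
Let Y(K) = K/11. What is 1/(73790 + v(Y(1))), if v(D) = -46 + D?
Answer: 11/811185 ≈ 1.3560e-5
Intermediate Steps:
Y(K) = K/11 (Y(K) = K*(1/11) = K/11)
1/(73790 + v(Y(1))) = 1/(73790 + (-46 + (1/11)*1)) = 1/(73790 + (-46 + 1/11)) = 1/(73790 - 505/11) = 1/(811185/11) = 11/811185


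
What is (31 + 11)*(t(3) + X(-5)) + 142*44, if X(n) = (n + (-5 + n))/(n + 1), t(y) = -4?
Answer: 12475/2 ≈ 6237.5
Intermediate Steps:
X(n) = (-5 + 2*n)/(1 + n)
(31 + 11)*(t(3) + X(-5)) + 142*44 = (31 + 11)*(-4 + (-5 + 2*(-5))/(1 - 5)) + 142*44 = 42*(-4 + (-5 - 10)/(-4)) + 6248 = 42*(-4 - 1/4*(-15)) + 6248 = 42*(-4 + 15/4) + 6248 = 42*(-1/4) + 6248 = -21/2 + 6248 = 12475/2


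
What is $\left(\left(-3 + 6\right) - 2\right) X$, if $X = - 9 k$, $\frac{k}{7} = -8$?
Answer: $504$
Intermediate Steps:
$k = -56$ ($k = 7 \left(-8\right) = -56$)
$X = 504$ ($X = \left(-9\right) \left(-56\right) = 504$)
$\left(\left(-3 + 6\right) - 2\right) X = \left(\left(-3 + 6\right) - 2\right) 504 = \left(3 - 2\right) 504 = 1 \cdot 504 = 504$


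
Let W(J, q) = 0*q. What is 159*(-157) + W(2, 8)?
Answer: -24963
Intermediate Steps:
W(J, q) = 0
159*(-157) + W(2, 8) = 159*(-157) + 0 = -24963 + 0 = -24963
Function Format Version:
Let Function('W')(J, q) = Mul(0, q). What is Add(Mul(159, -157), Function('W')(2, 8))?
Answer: -24963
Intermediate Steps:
Function('W')(J, q) = 0
Add(Mul(159, -157), Function('W')(2, 8)) = Add(Mul(159, -157), 0) = Add(-24963, 0) = -24963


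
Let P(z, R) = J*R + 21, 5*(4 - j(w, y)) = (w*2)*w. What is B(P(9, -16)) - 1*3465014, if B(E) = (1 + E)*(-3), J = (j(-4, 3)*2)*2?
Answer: -17327704/5 ≈ -3.4655e+6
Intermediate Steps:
j(w, y) = 4 - 2*w²/5 (j(w, y) = 4 - w*2*w/5 = 4 - 2*w*w/5 = 4 - 2*w²/5)
J = -48/5 (J = ((4 - ⅖*(-4)²)*2)*2 = ((4 - ⅖*16)*2)*2 = ((4 - 32/5)*2)*2 = -12/5*2*2 = -24/5*2 = -48/5 ≈ -9.6000)
P(z, R) = 21 - 48*R/5 (P(z, R) = -48*R/5 + 21 = 21 - 48*R/5)
B(E) = -3 - 3*E
B(P(9, -16)) - 1*3465014 = (-3 - 3*(21 - 48/5*(-16))) - 1*3465014 = (-3 - 3*(21 + 768/5)) - 3465014 = (-3 - 3*873/5) - 3465014 = (-3 - 2619/5) - 3465014 = -2634/5 - 3465014 = -17327704/5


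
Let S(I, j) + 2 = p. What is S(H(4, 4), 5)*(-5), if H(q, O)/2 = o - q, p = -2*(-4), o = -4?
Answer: -30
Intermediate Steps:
p = 8
H(q, O) = -8 - 2*q (H(q, O) = 2*(-4 - q) = -8 - 2*q)
S(I, j) = 6 (S(I, j) = -2 + 8 = 6)
S(H(4, 4), 5)*(-5) = 6*(-5) = -30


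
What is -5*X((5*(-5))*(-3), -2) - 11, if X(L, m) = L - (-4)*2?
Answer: -426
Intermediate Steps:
X(L, m) = 8 + L (X(L, m) = L - 1*(-8) = L + 8 = 8 + L)
-5*X((5*(-5))*(-3), -2) - 11 = -5*(8 + (5*(-5))*(-3)) - 11 = -5*(8 - 25*(-3)) - 11 = -5*(8 + 75) - 11 = -5*83 - 11 = -415 - 11 = -426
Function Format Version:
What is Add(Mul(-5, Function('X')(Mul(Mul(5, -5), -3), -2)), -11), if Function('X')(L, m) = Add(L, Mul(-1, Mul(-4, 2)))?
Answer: -426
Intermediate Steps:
Function('X')(L, m) = Add(8, L) (Function('X')(L, m) = Add(L, Mul(-1, -8)) = Add(L, 8) = Add(8, L))
Add(Mul(-5, Function('X')(Mul(Mul(5, -5), -3), -2)), -11) = Add(Mul(-5, Add(8, Mul(Mul(5, -5), -3))), -11) = Add(Mul(-5, Add(8, Mul(-25, -3))), -11) = Add(Mul(-5, Add(8, 75)), -11) = Add(Mul(-5, 83), -11) = Add(-415, -11) = -426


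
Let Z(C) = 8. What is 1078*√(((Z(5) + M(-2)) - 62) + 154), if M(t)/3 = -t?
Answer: 1078*√106 ≈ 11099.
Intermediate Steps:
M(t) = -3*t (M(t) = 3*(-t) = -3*t)
1078*√(((Z(5) + M(-2)) - 62) + 154) = 1078*√(((8 - 3*(-2)) - 62) + 154) = 1078*√(((8 + 6) - 62) + 154) = 1078*√((14 - 62) + 154) = 1078*√(-48 + 154) = 1078*√106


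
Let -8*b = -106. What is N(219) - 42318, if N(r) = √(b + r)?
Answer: -42318 + √929/2 ≈ -42303.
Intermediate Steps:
b = 53/4 (b = -⅛*(-106) = 53/4 ≈ 13.250)
N(r) = √(53/4 + r)
N(219) - 42318 = √(53 + 4*219)/2 - 42318 = √(53 + 876)/2 - 42318 = √929/2 - 42318 = -42318 + √929/2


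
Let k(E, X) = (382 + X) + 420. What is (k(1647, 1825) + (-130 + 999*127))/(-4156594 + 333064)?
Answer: -12937/382353 ≈ -0.033835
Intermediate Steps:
k(E, X) = 802 + X
(k(1647, 1825) + (-130 + 999*127))/(-4156594 + 333064) = ((802 + 1825) + (-130 + 999*127))/(-4156594 + 333064) = (2627 + (-130 + 126873))/(-3823530) = (2627 + 126743)*(-1/3823530) = 129370*(-1/3823530) = -12937/382353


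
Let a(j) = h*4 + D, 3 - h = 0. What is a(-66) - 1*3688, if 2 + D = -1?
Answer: -3679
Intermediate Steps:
h = 3 (h = 3 - 1*0 = 3 + 0 = 3)
D = -3 (D = -2 - 1 = -3)
a(j) = 9 (a(j) = 3*4 - 3 = 12 - 3 = 9)
a(-66) - 1*3688 = 9 - 1*3688 = 9 - 3688 = -3679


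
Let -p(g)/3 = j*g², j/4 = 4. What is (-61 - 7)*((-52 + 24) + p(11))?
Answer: 396848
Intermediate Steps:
j = 16 (j = 4*4 = 16)
p(g) = -48*g²
(-61 - 7)*((-52 + 24) + p(11)) = (-61 - 7)*((-52 + 24) - 48*11²) = -68*(-28 - 48*121) = -68*(-28 - 5808) = -68*(-5836) = 396848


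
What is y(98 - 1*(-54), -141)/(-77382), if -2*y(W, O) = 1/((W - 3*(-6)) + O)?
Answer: 1/4488156 ≈ 2.2281e-7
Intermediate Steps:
y(W, O) = -1/(2*(18 + O + W)) (y(W, O) = -1/(2*((W - 3*(-6)) + O)) = -1/(2*((W + 18) + O)) = -1/(2*((18 + W) + O)) = -1/(2*(18 + O + W)))
y(98 - 1*(-54), -141)/(-77382) = -1/(36 + 2*(-141) + 2*(98 - 1*(-54)))/(-77382) = -1/(36 - 282 + 2*(98 + 54))*(-1/77382) = -1/(36 - 282 + 2*152)*(-1/77382) = -1/(36 - 282 + 304)*(-1/77382) = -1/58*(-1/77382) = 1/4488156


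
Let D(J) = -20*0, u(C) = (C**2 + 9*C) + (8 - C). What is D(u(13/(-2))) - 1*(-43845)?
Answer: 43845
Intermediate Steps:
u(C) = 8 + C**2 + 8*C
D(J) = 0
D(u(13/(-2))) - 1*(-43845) = 0 - 1*(-43845) = 0 + 43845 = 43845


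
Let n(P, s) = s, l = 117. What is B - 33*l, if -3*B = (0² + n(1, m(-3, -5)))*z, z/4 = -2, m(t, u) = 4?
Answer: -11551/3 ≈ -3850.3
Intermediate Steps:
z = -8 (z = 4*(-2) = -8)
B = 32/3 (B = -(0² + 4)*(-8)/3 = -(0 + 4)*(-8)/3 = -4*(-8)/3 = -⅓*(-32) = 32/3 ≈ 10.667)
B - 33*l = 32/3 - 33*117 = 32/3 - 3861 = -11551/3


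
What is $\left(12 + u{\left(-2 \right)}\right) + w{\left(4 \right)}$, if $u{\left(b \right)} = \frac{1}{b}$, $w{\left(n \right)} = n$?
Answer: $\frac{31}{2} \approx 15.5$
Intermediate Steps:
$\left(12 + u{\left(-2 \right)}\right) + w{\left(4 \right)} = \left(12 + \frac{1}{-2}\right) + 4 = \left(12 - \frac{1}{2}\right) + 4 = \frac{23}{2} + 4 = \frac{31}{2}$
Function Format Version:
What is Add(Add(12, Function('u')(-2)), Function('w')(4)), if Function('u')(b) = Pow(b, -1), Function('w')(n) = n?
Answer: Rational(31, 2) ≈ 15.500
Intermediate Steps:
Add(Add(12, Function('u')(-2)), Function('w')(4)) = Add(Add(12, Pow(-2, -1)), 4) = Add(Add(12, Rational(-1, 2)), 4) = Add(Rational(23, 2), 4) = Rational(31, 2)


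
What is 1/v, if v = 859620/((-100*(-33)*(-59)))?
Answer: -3245/14327 ≈ -0.22650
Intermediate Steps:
v = -14327/3245 (v = 859620/((3300*(-59))) = 859620/(-194700) = 859620*(-1/194700) = -14327/3245 ≈ -4.4151)
1/v = 1/(-14327/3245) = -3245/14327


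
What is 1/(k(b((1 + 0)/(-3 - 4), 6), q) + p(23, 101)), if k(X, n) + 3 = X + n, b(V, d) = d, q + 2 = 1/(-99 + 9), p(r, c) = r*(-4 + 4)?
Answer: 90/89 ≈ 1.0112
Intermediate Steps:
p(r, c) = 0 (p(r, c) = r*0 = 0)
q = -181/90 (q = -2 + 1/(-99 + 9) = -2 + 1/(-90) = -2 - 1/90 = -181/90 ≈ -2.0111)
k(X, n) = -3 + X + n (k(X, n) = -3 + (X + n) = -3 + X + n)
1/(k(b((1 + 0)/(-3 - 4), 6), q) + p(23, 101)) = 1/((-3 + 6 - 181/90) + 0) = 1/(89/90 + 0) = 1/(89/90) = 90/89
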